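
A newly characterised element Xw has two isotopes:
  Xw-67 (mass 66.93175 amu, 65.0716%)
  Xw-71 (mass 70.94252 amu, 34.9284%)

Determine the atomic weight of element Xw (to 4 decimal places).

68.3326 amu

The abundance-weighted mean is 0.650716 × 66.93175 + 0.349284 × 70.94252
= 43.553561 + 24.779087 = 68.332648 amu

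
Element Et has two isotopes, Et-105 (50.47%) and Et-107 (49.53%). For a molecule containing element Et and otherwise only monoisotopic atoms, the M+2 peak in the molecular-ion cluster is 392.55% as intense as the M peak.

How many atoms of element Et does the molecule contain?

4

The M+2/M ratio from n Et atoms is n · q/p = n · 0.4953/0.5047.
n = 3.9255 × 0.5047/0.4953 = 4.00 ≈ 4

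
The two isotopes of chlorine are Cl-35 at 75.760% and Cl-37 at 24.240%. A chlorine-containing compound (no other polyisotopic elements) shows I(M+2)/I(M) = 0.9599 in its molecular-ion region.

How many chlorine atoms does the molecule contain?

With n Cl atoms, P(M+2)/P(M) = C(n,1)·p^(n−1)q / p^n = n·q/p = n · 0.24240/0.75760.
n = 0.9599 × 0.75760/0.24240 = 3.00 ≈ 3

3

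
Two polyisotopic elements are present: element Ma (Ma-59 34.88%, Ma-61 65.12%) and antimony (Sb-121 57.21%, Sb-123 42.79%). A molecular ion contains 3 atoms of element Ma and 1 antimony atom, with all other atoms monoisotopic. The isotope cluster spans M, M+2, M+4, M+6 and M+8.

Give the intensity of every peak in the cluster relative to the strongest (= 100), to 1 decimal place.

Element Ma pattern (n=3): 0.04243551 : 0.23767779 : 0.44373789 : 0.27614881
Antimony pattern (n=1): 0.5721 : 0.4279
Convolve the two distributions (both contribute in 2-u steps):
  M: 0.04243551×0.5721 = 0.024277
  M+2: 0.04243551×0.4279 + 0.23767779×0.5721 = 0.154134
  M+4: 0.23767779×0.4279 + 0.44373789×0.5721 = 0.355565
  M+6: 0.44373789×0.4279 + 0.27614881×0.5721 = 0.347860
  M+8: 0.27614881×0.4279 = 0.118164
Scale to base peak (0.355565) = 100: 6.8 : 43.3 : 100.0 : 97.8 : 33.2

6.8 : 43.3 : 100.0 : 97.8 : 33.2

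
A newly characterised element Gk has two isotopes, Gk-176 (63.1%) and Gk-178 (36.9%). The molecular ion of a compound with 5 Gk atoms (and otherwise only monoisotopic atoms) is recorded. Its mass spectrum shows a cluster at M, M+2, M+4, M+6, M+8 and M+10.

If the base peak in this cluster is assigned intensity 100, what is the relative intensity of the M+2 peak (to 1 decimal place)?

(0.631 + 0.369)^5 gives M 0.1000, M+2 0.2925, M+4 0.3421, M+6 0.2000, M+8 0.0585, M+10 0.0068; the largest is M+4.
P(M+4) = C(5,2) × 0.631^3 × 0.369^2 = 10 × 0.25123959 × 0.136161 = 0.342090 (base)
P(M+2) = C(5,1) × 0.631^4 × 0.369^1 = 5 × 0.15853218 × 0.3690 = 0.292492
Relative intensity = 0.292492 / 0.342090 × 100 = 85.5

85.5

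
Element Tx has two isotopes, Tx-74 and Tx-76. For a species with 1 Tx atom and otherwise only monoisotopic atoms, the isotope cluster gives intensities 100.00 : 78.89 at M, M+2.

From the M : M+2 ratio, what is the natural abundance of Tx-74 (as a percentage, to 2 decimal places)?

Write p for the Tx-74 fraction. I(M+2)/I(M) = [C(1,1)·p^0·(1−p)] / p^1 = 1·(1−p)/p = 78.89/100.00 = 0.7889
(1−p)/p = 0.7889/1 = 0.7889  ⇒  p = 1/(1 + 0.7889) = 0.5590
Tx-74: 55.90%, Tx-76: 44.10%.

55.90%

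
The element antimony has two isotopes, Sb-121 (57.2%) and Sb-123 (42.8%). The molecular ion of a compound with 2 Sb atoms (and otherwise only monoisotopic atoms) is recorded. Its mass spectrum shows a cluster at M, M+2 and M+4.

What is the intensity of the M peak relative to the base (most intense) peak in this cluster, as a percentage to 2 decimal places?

66.82%

Binomial terms of (0.572 + 0.428)^2: M 0.3272, M+2 0.4896, M+4 0.1832 → M+2 is the base peak.
P(M+2) = C(2,1) × 0.572^1 × 0.428^1 = 2 × 0.5720 × 0.4280 = 0.489632 (base)
P(M) = C(2,0) × 0.572^2 × 0.428^0 = 1 × 0.327184 × 1.0000 = 0.327184
Relative intensity = 0.327184 / 0.489632 × 100 = 66.82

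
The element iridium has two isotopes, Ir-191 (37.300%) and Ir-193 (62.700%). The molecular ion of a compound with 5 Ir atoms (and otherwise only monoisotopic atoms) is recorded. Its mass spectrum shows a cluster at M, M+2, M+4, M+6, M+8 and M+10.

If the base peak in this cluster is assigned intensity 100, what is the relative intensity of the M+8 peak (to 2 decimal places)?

(0.37300 + 0.62700)^5 gives M 0.0072, M+2 0.0607, M+4 0.2040, M+6 0.3429, M+8 0.2882, M+10 0.0969; the largest is M+6.
P(M+6) = C(5,3) × 0.37300^2 × 0.62700^3 = 10 × 0.139129 × 0.24649188 = 0.342942 (base)
P(M+8) = C(5,4) × 0.37300^1 × 0.62700^4 = 5 × 0.3730 × 0.15455041 = 0.288237
Relative intensity = 0.288237 / 0.342942 × 100 = 84.05

84.05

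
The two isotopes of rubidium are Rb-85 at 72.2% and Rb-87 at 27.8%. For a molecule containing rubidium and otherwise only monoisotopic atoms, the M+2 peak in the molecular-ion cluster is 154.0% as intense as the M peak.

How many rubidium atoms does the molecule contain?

4

The M+2/M ratio from n Rb atoms is n · q/p = n · 0.278/0.722.
n = 1.540 × 0.722/0.278 = 4.00 ≈ 4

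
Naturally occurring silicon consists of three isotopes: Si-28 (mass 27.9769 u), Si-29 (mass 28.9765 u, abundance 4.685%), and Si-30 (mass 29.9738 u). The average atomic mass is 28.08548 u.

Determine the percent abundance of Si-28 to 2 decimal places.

Let x and y be the fractions of Si-28 and Si-30. Then x + y = 1 − 0.04685 = 0.95315 and 27.9769x + 29.9738y = 28.08548 − 0.04685×28.9765 = 26.727930975.
Substituting: 27.9769x + 29.9738(0.95315 − x) = 26.727930975
(27.9769 − 29.9738)x = -1.841596495  ⇒  x = 0.92223, y = 0.03092
Si-28: 92.22%, Si-30: 3.09%.

92.22%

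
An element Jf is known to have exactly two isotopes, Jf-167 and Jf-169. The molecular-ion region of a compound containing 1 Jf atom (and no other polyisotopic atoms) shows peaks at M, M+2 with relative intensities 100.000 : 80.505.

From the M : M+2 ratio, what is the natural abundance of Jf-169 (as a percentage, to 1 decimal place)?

Let p = fractional abundance of Jf-167. I(M+2)/I(M) = [C(1,1)·p^0·(1−p)] / p^1 = 1·(1−p)/p = 80.505/100.000 = 0.8050
(1−p)/p = 0.8050/1 = 0.8050  ⇒  p = 1/(1 + 0.8050) = 0.5540
Jf-167: 55.4%, Jf-169: 44.6%.

44.6%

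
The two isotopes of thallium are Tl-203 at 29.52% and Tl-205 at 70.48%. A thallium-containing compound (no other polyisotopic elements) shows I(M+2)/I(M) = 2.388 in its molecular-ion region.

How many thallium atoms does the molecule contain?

1

For n independent Tl atoms, I(M+2)/I(M) = n · (abundance Tl-205) / (abundance Tl-203) = n · 0.7048/0.2952.
n = 2.388 × 0.2952/0.7048 = 1.00 ≈ 1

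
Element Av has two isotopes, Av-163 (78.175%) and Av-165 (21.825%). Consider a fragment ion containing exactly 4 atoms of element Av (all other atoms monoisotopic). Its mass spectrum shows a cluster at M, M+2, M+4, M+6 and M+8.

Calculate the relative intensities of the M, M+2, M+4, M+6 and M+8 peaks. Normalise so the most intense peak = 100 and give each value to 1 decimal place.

89.5 : 100.0 : 41.9 : 7.8 : 0.5

Each Av atom is independently Av-163 (p = 0.78175) or Av-165 (q = 0.21825); the cluster is the binomial expansion (p + q)^4.
P(M) = 0.78175^4 = 0.373484
P(M+2) = 4 × 0.78175^3 × 0.21825^1 = 0.417079
P(M+4) = 6 × 0.78175^2 × 0.21825^2 = 0.174661
P(M+6) = 4 × 0.78175^1 × 0.21825^3 = 0.032508
P(M+8) = 0.21825^4 = 0.002269
The M+2 peak is largest (0.417079); scaling to 100 gives 89.5 : 100.0 : 41.9 : 7.8 : 0.5.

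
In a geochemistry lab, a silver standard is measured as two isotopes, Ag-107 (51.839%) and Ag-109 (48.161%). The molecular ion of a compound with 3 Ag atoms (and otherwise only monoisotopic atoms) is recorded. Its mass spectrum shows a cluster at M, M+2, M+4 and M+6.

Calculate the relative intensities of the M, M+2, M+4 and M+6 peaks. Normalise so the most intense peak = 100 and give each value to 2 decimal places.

35.88 : 100.00 : 92.90 : 28.77

The 3 Ag atoms are independent, so intensities follow the terms of (0.51839 + 0.48161)^3.
P(M) = 0.51839^3 = 0.139306
P(M+2) = 3 × 0.51839^2 × 0.48161^1 = 0.388267
P(M+4) = 3 × 0.51839^1 × 0.48161^2 = 0.360719
P(M+6) = 0.48161^3 = 0.111709
The M+2 peak is largest (0.388267); scaling to 100 gives 35.88 : 100.00 : 92.90 : 28.77.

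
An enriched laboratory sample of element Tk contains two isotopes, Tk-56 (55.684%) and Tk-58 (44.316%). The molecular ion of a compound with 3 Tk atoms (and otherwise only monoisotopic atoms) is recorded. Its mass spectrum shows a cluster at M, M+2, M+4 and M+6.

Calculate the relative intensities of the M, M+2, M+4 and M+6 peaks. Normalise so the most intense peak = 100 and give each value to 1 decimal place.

Expanding (0.55684 + 0.44316)^3:
P(M) = 0.55684^3 = 0.172660
P(M+2) = 3 × 0.55684^2 × 0.44316^1 = 0.412233
P(M+4) = 3 × 0.55684^1 × 0.44316^2 = 0.328075
P(M+6) = 0.44316^3 = 0.087033
The M+2 peak is largest (0.412233); scaling to 100 gives 41.9 : 100.0 : 79.6 : 21.1.

41.9 : 100.0 : 79.6 : 21.1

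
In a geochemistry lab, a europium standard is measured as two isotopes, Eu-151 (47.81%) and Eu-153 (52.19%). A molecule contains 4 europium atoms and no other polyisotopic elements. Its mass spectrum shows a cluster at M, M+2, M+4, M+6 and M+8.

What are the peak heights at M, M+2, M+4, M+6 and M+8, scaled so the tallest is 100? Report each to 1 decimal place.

Expanding (0.4781 + 0.5219)^4:
P(M) = 0.4781^4 = 0.052249
P(M+2) = 4 × 0.4781^3 × 0.5219^1 = 0.228141
P(M+4) = 6 × 0.4781^2 × 0.5219^2 = 0.373563
P(M+6) = 4 × 0.4781^1 × 0.5219^3 = 0.271857
P(M+8) = 0.5219^4 = 0.074191
The M+4 peak is largest (0.373563); scaling to 100 gives 14.0 : 61.1 : 100.0 : 72.8 : 19.9.

14.0 : 61.1 : 100.0 : 72.8 : 19.9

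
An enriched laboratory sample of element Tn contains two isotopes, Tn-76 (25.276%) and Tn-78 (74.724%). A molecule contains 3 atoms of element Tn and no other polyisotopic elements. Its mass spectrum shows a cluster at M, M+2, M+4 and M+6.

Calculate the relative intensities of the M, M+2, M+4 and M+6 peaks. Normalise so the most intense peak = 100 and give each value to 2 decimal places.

3.81 : 33.83 : 100.00 : 98.54

The 3 Tn atoms are independent, so intensities follow the terms of (0.25276 + 0.74724)^3.
P(M) = 0.25276^3 = 0.016148
P(M+2) = 3 × 0.25276^2 × 0.74724^1 = 0.143218
P(M+4) = 3 × 0.25276^1 × 0.74724^2 = 0.423399
P(M+6) = 0.74724^3 = 0.417235
The M+4 peak is largest (0.423399); scaling to 100 gives 3.81 : 33.83 : 100.00 : 98.54.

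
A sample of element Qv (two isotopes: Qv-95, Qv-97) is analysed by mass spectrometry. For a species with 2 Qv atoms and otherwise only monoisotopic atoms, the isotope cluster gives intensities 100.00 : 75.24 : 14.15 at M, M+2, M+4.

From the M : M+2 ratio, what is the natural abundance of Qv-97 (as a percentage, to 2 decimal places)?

27.34%

Let p = fractional abundance of Qv-95. I(M+2)/I(M) = [C(2,1)·p^1·(1−p)] / p^2 = 2·(1−p)/p = 75.24/100.00 = 0.7524
(1−p)/p = 0.7524/2 = 0.3762  ⇒  p = 1/(1 + 0.3762) = 0.7266
Qv-95: 72.66%, Qv-97: 27.34%.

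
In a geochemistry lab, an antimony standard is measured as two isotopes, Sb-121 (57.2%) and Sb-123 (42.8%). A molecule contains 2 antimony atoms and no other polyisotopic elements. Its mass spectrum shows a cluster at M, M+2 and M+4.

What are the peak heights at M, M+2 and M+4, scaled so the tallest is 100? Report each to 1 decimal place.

66.8 : 100.0 : 37.4

The 2 Sb atoms are independent, so intensities follow the terms of (0.572 + 0.428)^2.
P(M) = 0.572^2 = 0.327184
P(M+2) = 2 × 0.572^1 × 0.428^1 = 0.489632
P(M+4) = 0.428^2 = 0.183184
The M+2 peak is largest (0.489632); scaling to 100 gives 66.8 : 100.0 : 37.4.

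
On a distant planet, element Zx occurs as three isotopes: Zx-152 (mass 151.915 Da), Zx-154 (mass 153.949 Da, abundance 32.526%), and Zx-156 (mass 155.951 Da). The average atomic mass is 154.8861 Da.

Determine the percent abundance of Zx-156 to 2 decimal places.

57.22%

The remaining 67.474% is split between Zx-152 (fraction x) and Zx-156 (fraction 0.67474 − x).
Substituting: 151.915x + 155.951(0.67474 − x) = 104.81264826
(151.915 − 155.951)x = -0.41372948  ⇒  x = 0.10251, y = 0.57223
Zx-152: 10.25%, Zx-156: 57.22%.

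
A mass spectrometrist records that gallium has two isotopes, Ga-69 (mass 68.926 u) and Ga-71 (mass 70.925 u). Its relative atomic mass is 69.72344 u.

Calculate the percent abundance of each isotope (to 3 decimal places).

Ga-69: 60.108%, Ga-71: 39.892%

Let x be the fractional abundance of Ga-69; then Ga-71 has abundance 1 − x.
68.926·x + 70.925·(1 − x) = 69.72344
(68.926 − 70.925)·x = 69.72344 − 70.925
x = -1.20156 / -1.999 = 0.60108 → 60.108% Ga-69, 39.892% Ga-71.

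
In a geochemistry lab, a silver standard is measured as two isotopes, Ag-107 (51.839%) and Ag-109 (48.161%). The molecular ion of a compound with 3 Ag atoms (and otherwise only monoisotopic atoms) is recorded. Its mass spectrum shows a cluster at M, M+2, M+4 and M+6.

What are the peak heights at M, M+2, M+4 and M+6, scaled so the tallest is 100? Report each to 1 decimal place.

Each Ag atom is independently Ag-107 (p = 0.51839) or Ag-109 (q = 0.48161); the cluster is the binomial expansion (p + q)^3.
P(M) = 0.51839^3 = 0.139306
P(M+2) = 3 × 0.51839^2 × 0.48161^1 = 0.388267
P(M+4) = 3 × 0.51839^1 × 0.48161^2 = 0.360719
P(M+6) = 0.48161^3 = 0.111709
The M+2 peak is largest (0.388267); scaling to 100 gives 35.9 : 100.0 : 92.9 : 28.8.

35.9 : 100.0 : 92.9 : 28.8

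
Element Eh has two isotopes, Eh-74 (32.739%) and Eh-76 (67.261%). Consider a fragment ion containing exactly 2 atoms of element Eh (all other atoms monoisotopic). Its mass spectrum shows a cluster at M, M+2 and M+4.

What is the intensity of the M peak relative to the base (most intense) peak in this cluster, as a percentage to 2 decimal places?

Term probabilities: M 0.1072, M+2 0.4404, M+4 0.4524. Base peak = M+4.
P(M+4) = C(2,2) × 0.32739^0 × 0.67261^2 = 1 × 1.0000 × 0.45240421 = 0.452404 (base)
P(M) = C(2,0) × 0.32739^2 × 0.67261^0 = 1 × 0.10718421 × 1.0000 = 0.107184
Relative intensity = 0.107184 / 0.452404 × 100 = 23.69

23.69%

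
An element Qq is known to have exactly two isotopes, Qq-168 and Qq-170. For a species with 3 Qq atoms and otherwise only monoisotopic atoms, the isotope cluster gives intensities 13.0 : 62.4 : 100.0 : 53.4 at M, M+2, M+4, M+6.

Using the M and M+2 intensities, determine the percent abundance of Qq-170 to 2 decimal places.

61.54%

If p is the fraction of Qq that is Qq-168, then I(M+2)/I(M) = [C(3,1)·p^2·(1−p)] / p^3 = 3·(1−p)/p = 62.4/13.0 = 4.8000
(1−p)/p = 4.8000/3 = 1.6000  ⇒  p = 1/(1 + 1.6000) = 0.3846
Qq-168: 38.46%, Qq-170: 61.54%.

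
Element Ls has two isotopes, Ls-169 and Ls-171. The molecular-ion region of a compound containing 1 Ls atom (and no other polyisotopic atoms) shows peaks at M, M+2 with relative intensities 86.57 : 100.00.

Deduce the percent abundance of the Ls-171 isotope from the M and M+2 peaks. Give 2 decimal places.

53.60%

If p is the fraction of Ls that is Ls-169, then I(M+2)/I(M) = [C(1,1)·p^0·(1−p)] / p^1 = 1·(1−p)/p = 100.00/86.57 = 1.1551
(1−p)/p = 1.1551/1 = 1.1551  ⇒  p = 1/(1 + 1.1551) = 0.4640
Ls-169: 46.40%, Ls-171: 53.60%.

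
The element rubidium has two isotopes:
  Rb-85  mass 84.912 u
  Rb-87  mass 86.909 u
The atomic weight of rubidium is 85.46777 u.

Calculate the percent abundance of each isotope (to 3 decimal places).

Rb-85: 72.170%, Rb-87: 27.830%

Writing the weighted mean with unknown fraction x of Rb-85:
84.912·x + 86.909·(1 − x) = 85.46777
(84.912 − 86.909)·x = 85.46777 − 86.909
x = -1.44123 / -1.997 = 0.72170 → 72.170% Rb-85, 27.830% Rb-87.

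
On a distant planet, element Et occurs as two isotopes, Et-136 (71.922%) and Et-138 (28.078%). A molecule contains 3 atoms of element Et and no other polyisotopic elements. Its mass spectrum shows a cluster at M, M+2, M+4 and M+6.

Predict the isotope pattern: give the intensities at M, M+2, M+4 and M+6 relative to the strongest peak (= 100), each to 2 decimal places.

85.38 : 100.00 : 39.04 : 5.08

The 3 Et atoms are independent, so intensities follow the terms of (0.71922 + 0.28078)^3.
P(M) = 0.71922^3 = 0.372036
P(M+2) = 3 × 0.71922^2 × 0.28078^1 = 0.435723
P(M+4) = 3 × 0.71922^1 × 0.28078^2 = 0.170104
P(M+6) = 0.28078^3 = 0.022136
The M+2 peak is largest (0.435723); scaling to 100 gives 85.38 : 100.00 : 39.04 : 5.08.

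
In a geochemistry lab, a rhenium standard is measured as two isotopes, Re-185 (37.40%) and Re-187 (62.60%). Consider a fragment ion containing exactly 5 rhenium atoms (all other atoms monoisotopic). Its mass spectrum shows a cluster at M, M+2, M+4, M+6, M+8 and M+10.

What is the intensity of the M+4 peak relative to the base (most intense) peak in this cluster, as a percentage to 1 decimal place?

59.7%

Binomial terms of (0.3740 + 0.6260)^5: M 0.0073, M+2 0.0612, M+4 0.2050, M+6 0.3431, M+8 0.2872, M+10 0.0961 → M+6 is the base peak.
P(M+6) = C(5,3) × 0.3740^2 × 0.6260^3 = 10 × 0.139876 × 0.24531438 = 0.343136 (base)
P(M+4) = C(5,2) × 0.3740^3 × 0.6260^2 = 10 × 0.05231362 × 0.391876 = 0.205005
Relative intensity = 0.205005 / 0.343136 × 100 = 59.7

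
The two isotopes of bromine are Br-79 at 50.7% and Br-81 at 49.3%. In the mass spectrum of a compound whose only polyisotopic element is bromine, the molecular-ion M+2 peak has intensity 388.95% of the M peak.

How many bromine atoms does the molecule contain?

With n Br atoms, P(M+2)/P(M) = C(n,1)·p^(n−1)q / p^n = n·q/p = n · 0.493/0.507.
n = 3.8895 × 0.507/0.493 = 4.00 ≈ 4

4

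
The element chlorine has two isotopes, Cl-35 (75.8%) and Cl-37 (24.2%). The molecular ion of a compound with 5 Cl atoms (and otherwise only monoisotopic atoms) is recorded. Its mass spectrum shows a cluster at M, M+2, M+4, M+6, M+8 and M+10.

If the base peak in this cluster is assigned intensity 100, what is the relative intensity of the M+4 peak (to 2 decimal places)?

(0.758 + 0.242)^5 gives M 0.2502, M+2 0.3994, M+4 0.2551, M+6 0.0814, M+8 0.0130, M+10 0.0008; the largest is M+2.
P(M+2) = C(5,1) × 0.758^4 × 0.242^1 = 5 × 0.33012379 × 0.2420 = 0.399450 (base)
P(M+4) = C(5,2) × 0.758^3 × 0.242^2 = 10 × 0.43551951 × 0.058564 = 0.255058
Relative intensity = 0.255058 / 0.399450 × 100 = 63.85

63.85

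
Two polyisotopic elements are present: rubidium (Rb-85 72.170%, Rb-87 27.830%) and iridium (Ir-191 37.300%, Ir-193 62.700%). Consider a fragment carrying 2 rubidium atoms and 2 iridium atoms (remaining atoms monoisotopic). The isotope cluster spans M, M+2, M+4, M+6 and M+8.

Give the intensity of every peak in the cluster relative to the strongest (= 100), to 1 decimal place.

18.0 : 74.2 : 100.0 : 48.1 : 7.5

Rubidium pattern (n=2): 0.52085089 : 0.40169822 : 0.07745089
Iridium pattern (n=2): 0.139129 : 0.467742 : 0.393129
Convolve the two distributions (both contribute in 2-u steps):
  M: 0.52085089×0.139129 = 0.072465
  M+2: 0.52085089×0.467742 + 0.40169822×0.139129 = 0.299512
  M+4: 0.52085089×0.393129 + 0.40169822×0.467742 + 0.07745089×0.139129 = 0.403428
  M+6: 0.40169822×0.393129 + 0.07745089×0.467742 = 0.194146
  M+8: 0.07745089×0.393129 = 0.030448
Scale to base peak (0.403428) = 100: 18.0 : 74.2 : 100.0 : 48.1 : 7.5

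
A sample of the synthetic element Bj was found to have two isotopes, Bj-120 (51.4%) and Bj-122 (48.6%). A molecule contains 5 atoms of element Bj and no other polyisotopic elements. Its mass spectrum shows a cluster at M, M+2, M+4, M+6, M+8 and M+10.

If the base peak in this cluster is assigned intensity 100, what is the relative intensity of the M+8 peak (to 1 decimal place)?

Term probabilities: M 0.0359, M+2 0.1696, M+4 0.3207, M+6 0.3033, M+8 0.1434, M+10 0.0271. Base peak = M+4.
P(M+4) = C(5,2) × 0.514^3 × 0.486^2 = 10 × 0.13579674 × 0.236196 = 0.320746 (base)
P(M+8) = C(5,4) × 0.514^1 × 0.486^4 = 5 × 0.5140 × 0.05578855 = 0.143377
Relative intensity = 0.143377 / 0.320746 × 100 = 44.7

44.7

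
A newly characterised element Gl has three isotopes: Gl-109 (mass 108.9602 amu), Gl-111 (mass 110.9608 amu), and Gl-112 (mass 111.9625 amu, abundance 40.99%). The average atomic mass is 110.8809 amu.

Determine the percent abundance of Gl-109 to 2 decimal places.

Let x and y be the fractions of Gl-109 and Gl-111. Then x + y = 1 − 0.4099 = 0.5901 and 108.9602x + 110.9608y = 110.8809 − 0.4099×111.9625 = 64.98747125.
Substituting: 108.9602x + 110.9608(0.5901 − x) = 64.98747125
(108.9602 − 110.9608)x = -0.49049683  ⇒  x = 0.24517, y = 0.34493
Gl-109: 24.52%, Gl-111: 34.49%.

24.52%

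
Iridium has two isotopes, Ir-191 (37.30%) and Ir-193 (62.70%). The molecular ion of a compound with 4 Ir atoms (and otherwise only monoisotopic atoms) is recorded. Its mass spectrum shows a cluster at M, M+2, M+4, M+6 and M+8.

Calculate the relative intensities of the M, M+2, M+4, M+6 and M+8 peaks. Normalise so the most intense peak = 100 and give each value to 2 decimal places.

Expanding (0.3730 + 0.6270)^4:
P(M) = 0.3730^4 = 0.019357
P(M+2) = 4 × 0.3730^3 × 0.6270^1 = 0.130153
P(M+4) = 6 × 0.3730^2 × 0.6270^2 = 0.328174
P(M+6) = 4 × 0.3730^1 × 0.6270^3 = 0.367766
P(M+8) = 0.6270^4 = 0.154550
The M+6 peak is largest (0.367766); scaling to 100 gives 5.26 : 35.39 : 89.23 : 100.00 : 42.02.

5.26 : 35.39 : 89.23 : 100.00 : 42.02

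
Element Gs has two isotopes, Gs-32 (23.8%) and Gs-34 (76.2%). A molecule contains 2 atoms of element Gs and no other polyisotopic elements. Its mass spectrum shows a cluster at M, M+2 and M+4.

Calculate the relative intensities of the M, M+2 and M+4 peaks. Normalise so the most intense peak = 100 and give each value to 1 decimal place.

Expanding (0.238 + 0.762)^2:
P(M) = 0.238^2 = 0.056644
P(M+2) = 2 × 0.238^1 × 0.762^1 = 0.362712
P(M+4) = 0.762^2 = 0.580644
The M+4 peak is largest (0.580644); scaling to 100 gives 9.8 : 62.5 : 100.0.

9.8 : 62.5 : 100.0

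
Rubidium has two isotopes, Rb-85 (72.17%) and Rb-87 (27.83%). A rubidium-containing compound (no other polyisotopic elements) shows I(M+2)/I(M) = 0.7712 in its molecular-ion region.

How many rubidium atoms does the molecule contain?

2

The M+2/M ratio from n Rb atoms is n · q/p = n · 0.2783/0.7217.
n = 0.7712 × 0.7217/0.2783 = 2.00 ≈ 2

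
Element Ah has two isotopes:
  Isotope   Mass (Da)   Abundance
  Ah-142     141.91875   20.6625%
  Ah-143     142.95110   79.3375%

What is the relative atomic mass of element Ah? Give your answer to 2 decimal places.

Weight each isotope mass by its fractional abundance: 0.206625 × 141.91875 + 0.793375 × 142.95110
= 29.323962 + 113.413829 = 142.737791 Da

142.74 Da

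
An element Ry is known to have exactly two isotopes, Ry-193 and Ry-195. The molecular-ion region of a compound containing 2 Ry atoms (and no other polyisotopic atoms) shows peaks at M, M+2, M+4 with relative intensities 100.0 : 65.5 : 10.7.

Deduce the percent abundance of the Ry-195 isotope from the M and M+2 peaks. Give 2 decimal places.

If p is the fraction of Ry that is Ry-193, then I(M+2)/I(M) = [C(2,1)·p^1·(1−p)] / p^2 = 2·(1−p)/p = 65.5/100.0 = 0.6550
(1−p)/p = 0.6550/2 = 0.3275  ⇒  p = 1/(1 + 0.3275) = 0.7533
Ry-193: 75.33%, Ry-195: 24.67%.

24.67%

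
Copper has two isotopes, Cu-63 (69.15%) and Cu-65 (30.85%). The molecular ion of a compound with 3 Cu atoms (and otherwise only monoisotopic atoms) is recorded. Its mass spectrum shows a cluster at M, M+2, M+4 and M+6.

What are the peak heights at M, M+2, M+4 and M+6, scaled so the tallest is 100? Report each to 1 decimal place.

Expanding (0.6915 + 0.3085)^3:
P(M) = 0.6915^3 = 0.330656
P(M+2) = 3 × 0.6915^2 × 0.3085^1 = 0.442548
P(M+4) = 3 × 0.6915^1 × 0.3085^2 = 0.197435
P(M+6) = 0.3085^3 = 0.029361
The M+2 peak is largest (0.442548); scaling to 100 gives 74.7 : 100.0 : 44.6 : 6.6.

74.7 : 100.0 : 44.6 : 6.6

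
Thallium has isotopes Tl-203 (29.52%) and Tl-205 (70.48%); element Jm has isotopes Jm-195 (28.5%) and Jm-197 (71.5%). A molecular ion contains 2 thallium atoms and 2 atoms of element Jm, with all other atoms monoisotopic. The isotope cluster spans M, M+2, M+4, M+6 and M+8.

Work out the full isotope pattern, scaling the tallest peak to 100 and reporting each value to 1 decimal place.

1.7 : 16.7 : 61.3 : 100.0 : 61.2

Thallium pattern (n=2): 0.08714304 : 0.41611392 : 0.49674304
Element Jm pattern (n=2): 0.081225 : 0.40755 : 0.511225
Convolve the two distributions (both contribute in 2-u steps):
  M: 0.08714304×0.081225 = 0.007078
  M+2: 0.08714304×0.40755 + 0.41611392×0.081225 = 0.069314
  M+4: 0.08714304×0.511225 + 0.41611392×0.40755 + 0.49674304×0.081225 = 0.254485
  M+6: 0.41611392×0.511225 + 0.49674304×0.40755 = 0.415175
  M+8: 0.49674304×0.511225 = 0.253947
Scale to base peak (0.415175) = 100: 1.7 : 16.7 : 61.3 : 100.0 : 61.2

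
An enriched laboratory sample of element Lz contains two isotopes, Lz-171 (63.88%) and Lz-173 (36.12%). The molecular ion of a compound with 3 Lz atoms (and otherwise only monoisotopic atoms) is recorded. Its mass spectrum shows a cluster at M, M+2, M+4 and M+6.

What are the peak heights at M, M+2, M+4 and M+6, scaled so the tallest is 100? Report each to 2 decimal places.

The 3 Lz atoms are independent, so intensities follow the terms of (0.6388 + 0.3612)^3.
P(M) = 0.6388^3 = 0.260672
P(M+2) = 3 × 0.6388^2 × 0.3612^1 = 0.442180
P(M+4) = 3 × 0.6388^1 × 0.3612^2 = 0.250024
P(M+6) = 0.3612^3 = 0.047124
The M+2 peak is largest (0.442180); scaling to 100 gives 58.95 : 100.00 : 56.54 : 10.66.

58.95 : 100.00 : 56.54 : 10.66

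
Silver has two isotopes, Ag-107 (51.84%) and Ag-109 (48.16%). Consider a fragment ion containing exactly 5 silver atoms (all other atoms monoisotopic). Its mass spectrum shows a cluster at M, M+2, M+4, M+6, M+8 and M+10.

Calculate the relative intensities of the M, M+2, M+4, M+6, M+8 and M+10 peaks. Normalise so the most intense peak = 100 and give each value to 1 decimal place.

11.6 : 53.8 : 100.0 : 92.9 : 43.2 : 8.0

Each Ag atom is independently Ag-107 (p = 0.5184) or Ag-109 (q = 0.4816); the cluster is the binomial expansion (p + q)^5.
P(M) = 0.5184^5 = 0.037439
P(M+2) = 5 × 0.5184^4 × 0.4816^1 = 0.173907
P(M+4) = 10 × 0.5184^3 × 0.4816^2 = 0.323123
P(M+6) = 10 × 0.5184^2 × 0.4816^3 = 0.300185
P(M+8) = 5 × 0.5184^1 × 0.4816^4 = 0.139438
P(M+10) = 0.4816^5 = 0.025908
The M+4 peak is largest (0.323123); scaling to 100 gives 11.6 : 53.8 : 100.0 : 92.9 : 43.2 : 8.0.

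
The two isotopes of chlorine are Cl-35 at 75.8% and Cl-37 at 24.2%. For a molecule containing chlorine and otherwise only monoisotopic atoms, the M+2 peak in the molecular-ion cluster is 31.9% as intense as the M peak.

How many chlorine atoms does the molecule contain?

1

With n Cl atoms, P(M+2)/P(M) = C(n,1)·p^(n−1)q / p^n = n·q/p = n · 0.242/0.758.
n = 0.319 × 0.758/0.242 = 1.00 ≈ 1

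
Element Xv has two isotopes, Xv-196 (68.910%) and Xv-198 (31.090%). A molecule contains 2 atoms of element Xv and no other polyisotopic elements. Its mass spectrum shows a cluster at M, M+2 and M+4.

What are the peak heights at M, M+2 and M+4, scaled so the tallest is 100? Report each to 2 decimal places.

100.00 : 90.23 : 20.36

Each Xv atom is independently Xv-196 (p = 0.68910) or Xv-198 (q = 0.31090); the cluster is the binomial expansion (p + q)^2.
P(M) = 0.68910^2 = 0.474859
P(M+2) = 2 × 0.68910^1 × 0.31090^1 = 0.428482
P(M+4) = 0.31090^2 = 0.096659
The M peak is largest (0.474859); scaling to 100 gives 100.00 : 90.23 : 20.36.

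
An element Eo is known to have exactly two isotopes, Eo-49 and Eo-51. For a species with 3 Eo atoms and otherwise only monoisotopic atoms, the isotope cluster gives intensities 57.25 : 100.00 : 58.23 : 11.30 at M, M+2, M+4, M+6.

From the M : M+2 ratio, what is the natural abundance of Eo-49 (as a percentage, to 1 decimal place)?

63.2%

Write p for the Eo-49 fraction. I(M+2)/I(M) = [C(3,1)·p^2·(1−p)] / p^3 = 3·(1−p)/p = 100.00/57.25 = 1.7467
(1−p)/p = 1.7467/3 = 0.5822  ⇒  p = 1/(1 + 0.5822) = 0.6320
Eo-49: 63.2%, Eo-51: 36.8%.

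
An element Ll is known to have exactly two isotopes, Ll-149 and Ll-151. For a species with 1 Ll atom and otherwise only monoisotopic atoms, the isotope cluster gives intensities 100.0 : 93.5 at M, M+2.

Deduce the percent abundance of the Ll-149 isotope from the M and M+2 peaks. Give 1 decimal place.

51.7%

Let p = fractional abundance of Ll-149. I(M+2)/I(M) = [C(1,1)·p^0·(1−p)] / p^1 = 1·(1−p)/p = 93.5/100.0 = 0.9350
(1−p)/p = 0.9350/1 = 0.9350  ⇒  p = 1/(1 + 0.9350) = 0.5168
Ll-149: 51.7%, Ll-151: 48.3%.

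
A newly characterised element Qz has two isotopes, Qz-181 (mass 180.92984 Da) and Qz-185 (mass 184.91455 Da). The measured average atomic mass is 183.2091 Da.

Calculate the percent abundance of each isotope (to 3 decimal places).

Qz-181: 42.800%, Qz-185: 57.200%

With x = fraction of Qz-181 (so Qz-185 is 1 − x):
180.92984·x + 184.91455·(1 − x) = 183.2091
(180.92984 − 184.91455)·x = 183.2091 − 184.91455
x = -1.70545 / -3.98471 = 0.42800 → 42.800% Qz-181, 57.200% Qz-185.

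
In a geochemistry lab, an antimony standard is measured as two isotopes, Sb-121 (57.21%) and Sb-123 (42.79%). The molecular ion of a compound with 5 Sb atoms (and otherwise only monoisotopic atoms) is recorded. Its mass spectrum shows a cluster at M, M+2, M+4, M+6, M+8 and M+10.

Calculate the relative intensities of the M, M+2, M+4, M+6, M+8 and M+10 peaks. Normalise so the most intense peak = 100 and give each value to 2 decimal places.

Expanding (0.5721 + 0.4279)^5:
P(M) = 0.5721^5 = 0.061286
P(M+2) = 5 × 0.5721^4 × 0.4279^1 = 0.229192
P(M+4) = 10 × 0.5721^3 × 0.4279^2 = 0.342847
P(M+6) = 10 × 0.5721^2 × 0.4279^3 = 0.256431
P(M+8) = 5 × 0.5721^1 × 0.4279^4 = 0.095898
P(M+10) = 0.4279^5 = 0.014345
The M+4 peak is largest (0.342847); scaling to 100 gives 17.88 : 66.85 : 100.00 : 74.79 : 27.97 : 4.18.

17.88 : 66.85 : 100.00 : 74.79 : 27.97 : 4.18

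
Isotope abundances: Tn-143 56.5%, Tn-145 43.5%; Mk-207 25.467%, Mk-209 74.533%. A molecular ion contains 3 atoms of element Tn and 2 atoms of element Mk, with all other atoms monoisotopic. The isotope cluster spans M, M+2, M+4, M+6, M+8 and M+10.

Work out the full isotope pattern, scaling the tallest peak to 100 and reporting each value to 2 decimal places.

Element Tn pattern (n=3): 0.18036212 : 0.41658862 : 0.32073638 : 0.08231288
Element Mk pattern (n=2): 0.06485681 : 0.37962638 : 0.55551681
Convolve the two distributions (both contribute in 2-u steps):
  M: 0.18036212×0.06485681 = 0.011698
  M+2: 0.18036212×0.37962638 + 0.41658862×0.06485681 = 0.095489
  M+4: 0.18036212×0.55551681 + 0.41658862×0.37962638 + 0.32073638×0.06485681 = 0.279144
  M+6: 0.41658862×0.55551681 + 0.32073638×0.37962638 + 0.08231288×0.06485681 = 0.358521
  M+8: 0.32073638×0.55551681 + 0.08231288×0.37962638 = 0.209423
  M+10: 0.08231288×0.55551681 = 0.045726
Scale to base peak (0.358521) = 100: 3.26 : 26.63 : 77.86 : 100.00 : 58.41 : 12.75

3.26 : 26.63 : 77.86 : 100.00 : 58.41 : 12.75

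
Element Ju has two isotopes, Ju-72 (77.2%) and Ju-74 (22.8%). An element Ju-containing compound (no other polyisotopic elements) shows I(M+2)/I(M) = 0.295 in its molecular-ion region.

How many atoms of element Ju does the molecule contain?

1

The M+2/M ratio from n Ju atoms is n · q/p = n · 0.228/0.772.
n = 0.295 × 0.772/0.228 = 1.00 ≈ 1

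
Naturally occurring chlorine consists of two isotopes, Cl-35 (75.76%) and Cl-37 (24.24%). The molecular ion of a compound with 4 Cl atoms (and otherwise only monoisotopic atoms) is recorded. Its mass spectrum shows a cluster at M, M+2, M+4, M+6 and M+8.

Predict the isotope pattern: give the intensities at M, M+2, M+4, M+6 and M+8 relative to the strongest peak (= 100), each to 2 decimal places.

78.14 : 100.00 : 47.99 : 10.24 : 0.82

The 4 Cl atoms are independent, so intensities follow the terms of (0.7576 + 0.2424)^4.
P(M) = 0.7576^4 = 0.329428
P(M+2) = 4 × 0.7576^3 × 0.2424^1 = 0.421612
P(M+4) = 6 × 0.7576^2 × 0.2424^2 = 0.202347
P(M+6) = 4 × 0.7576^1 × 0.2424^3 = 0.043162
P(M+8) = 0.2424^4 = 0.003452
The M+2 peak is largest (0.421612); scaling to 100 gives 78.14 : 100.00 : 47.99 : 10.24 : 0.82.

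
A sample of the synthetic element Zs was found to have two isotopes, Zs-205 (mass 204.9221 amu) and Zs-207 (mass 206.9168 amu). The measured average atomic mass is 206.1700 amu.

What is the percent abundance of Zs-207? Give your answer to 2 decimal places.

62.56%

Let x be the fractional abundance of Zs-205; then Zs-207 has abundance 1 − x.
204.9221·x + 206.9168·(1 − x) = 206.1700
(204.9221 − 206.9168)·x = 206.1700 − 206.9168
x = -0.7468 / -1.9947 = 0.37439 → 37.44% Zs-205, 62.56% Zs-207.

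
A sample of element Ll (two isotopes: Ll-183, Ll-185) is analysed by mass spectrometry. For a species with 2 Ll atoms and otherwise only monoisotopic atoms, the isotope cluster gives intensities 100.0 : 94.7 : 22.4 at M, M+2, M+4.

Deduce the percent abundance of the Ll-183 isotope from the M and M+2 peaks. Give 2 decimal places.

Write p for the Ll-183 fraction. I(M+2)/I(M) = [C(2,1)·p^1·(1−p)] / p^2 = 2·(1−p)/p = 94.7/100.0 = 0.9470
(1−p)/p = 0.9470/2 = 0.4735  ⇒  p = 1/(1 + 0.4735) = 0.6787
Ll-183: 67.87%, Ll-185: 32.13%.

67.87%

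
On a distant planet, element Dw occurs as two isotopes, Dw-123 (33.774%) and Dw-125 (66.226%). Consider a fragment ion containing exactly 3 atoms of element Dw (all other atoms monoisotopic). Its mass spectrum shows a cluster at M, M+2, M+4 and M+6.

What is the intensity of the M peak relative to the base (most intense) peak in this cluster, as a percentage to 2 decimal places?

8.67%

(0.33774 + 0.66226)^3 gives M 0.0385, M+2 0.2266, M+4 0.4444, M+6 0.2905; the largest is M+4.
P(M+4) = C(3,2) × 0.33774^1 × 0.66226^2 = 3 × 0.33774 × 0.43858831 = 0.444386 (base)
P(M) = C(3,0) × 0.33774^3 × 0.66226^0 = 1 × 0.03852543 × 1.0000 = 0.038525
Relative intensity = 0.038525 / 0.444386 × 100 = 8.67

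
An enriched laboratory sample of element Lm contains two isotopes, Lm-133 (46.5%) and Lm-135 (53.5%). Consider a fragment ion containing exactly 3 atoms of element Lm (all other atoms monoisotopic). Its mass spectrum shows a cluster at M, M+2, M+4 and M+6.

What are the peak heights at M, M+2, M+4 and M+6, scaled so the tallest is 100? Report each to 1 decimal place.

25.2 : 86.9 : 100.0 : 38.4

The 3 Lm atoms are independent, so intensities follow the terms of (0.465 + 0.535)^3.
P(M) = 0.465^3 = 0.100545
P(M+2) = 3 × 0.465^2 × 0.535^1 = 0.347041
P(M+4) = 3 × 0.465^1 × 0.535^2 = 0.399284
P(M+6) = 0.535^3 = 0.153130
The M+4 peak is largest (0.399284); scaling to 100 gives 25.2 : 86.9 : 100.0 : 38.4.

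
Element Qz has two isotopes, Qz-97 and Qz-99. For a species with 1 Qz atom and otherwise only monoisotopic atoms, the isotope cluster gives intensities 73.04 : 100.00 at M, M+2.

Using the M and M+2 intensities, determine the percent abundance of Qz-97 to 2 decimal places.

42.21%

Write p for the Qz-97 fraction. I(M+2)/I(M) = [C(1,1)·p^0·(1−p)] / p^1 = 1·(1−p)/p = 100.00/73.04 = 1.3691
(1−p)/p = 1.3691/1 = 1.3691  ⇒  p = 1/(1 + 1.3691) = 0.4221
Qz-97: 42.21%, Qz-99: 57.79%.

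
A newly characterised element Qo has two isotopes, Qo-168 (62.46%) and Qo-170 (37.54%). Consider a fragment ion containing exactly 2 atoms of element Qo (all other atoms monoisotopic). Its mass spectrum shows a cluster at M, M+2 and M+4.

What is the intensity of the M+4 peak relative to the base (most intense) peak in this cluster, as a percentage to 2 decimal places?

30.05%

Term probabilities: M 0.3901, M+2 0.4689, M+4 0.1409. Base peak = M+2.
P(M+2) = C(2,1) × 0.6246^1 × 0.3754^1 = 2 × 0.6246 × 0.3754 = 0.468950 (base)
P(M+4) = C(2,2) × 0.6246^0 × 0.3754^2 = 1 × 1.0000 × 0.14092516 = 0.140925
Relative intensity = 0.140925 / 0.468950 × 100 = 30.05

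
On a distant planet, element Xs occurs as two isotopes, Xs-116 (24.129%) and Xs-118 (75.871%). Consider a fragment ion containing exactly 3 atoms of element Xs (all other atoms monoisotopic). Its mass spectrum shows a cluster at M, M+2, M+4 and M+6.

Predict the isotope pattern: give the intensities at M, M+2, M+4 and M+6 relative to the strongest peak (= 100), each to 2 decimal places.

The 3 Xs atoms are independent, so intensities follow the terms of (0.24129 + 0.75871)^3.
P(M) = 0.24129^3 = 0.014048
P(M+2) = 3 × 0.24129^2 × 0.75871^1 = 0.132518
P(M+4) = 3 × 0.24129^1 × 0.75871^2 = 0.416689
P(M+6) = 0.75871^3 = 0.436744
The M+6 peak is largest (0.436744); scaling to 100 gives 3.22 : 30.34 : 95.41 : 100.00.

3.22 : 30.34 : 95.41 : 100.00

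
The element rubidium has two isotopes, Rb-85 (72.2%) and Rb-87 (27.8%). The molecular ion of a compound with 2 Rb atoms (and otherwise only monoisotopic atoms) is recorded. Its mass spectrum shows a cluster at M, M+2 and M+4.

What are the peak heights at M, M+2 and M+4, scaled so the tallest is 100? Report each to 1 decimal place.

Each Rb atom is independently Rb-85 (p = 0.722) or Rb-87 (q = 0.278); the cluster is the binomial expansion (p + q)^2.
P(M) = 0.722^2 = 0.521284
P(M+2) = 2 × 0.722^1 × 0.278^1 = 0.401432
P(M+4) = 0.278^2 = 0.077284
The M peak is largest (0.521284); scaling to 100 gives 100.0 : 77.0 : 14.8.

100.0 : 77.0 : 14.8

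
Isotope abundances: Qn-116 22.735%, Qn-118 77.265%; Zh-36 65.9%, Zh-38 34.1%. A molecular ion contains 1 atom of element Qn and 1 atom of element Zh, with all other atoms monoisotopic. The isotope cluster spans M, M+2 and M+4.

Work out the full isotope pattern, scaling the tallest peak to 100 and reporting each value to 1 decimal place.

25.5 : 100.0 : 44.9

Element Qn pattern (n=1): 0.22735 : 0.77265
Element Zh pattern (n=1): 0.6590 : 0.3410
Convolve the two distributions (both contribute in 2-u steps):
  M: 0.22735×0.6590 = 0.149824
  M+2: 0.22735×0.3410 + 0.77265×0.6590 = 0.586703
  M+4: 0.77265×0.3410 = 0.263474
Scale to base peak (0.586703) = 100: 25.5 : 100.0 : 44.9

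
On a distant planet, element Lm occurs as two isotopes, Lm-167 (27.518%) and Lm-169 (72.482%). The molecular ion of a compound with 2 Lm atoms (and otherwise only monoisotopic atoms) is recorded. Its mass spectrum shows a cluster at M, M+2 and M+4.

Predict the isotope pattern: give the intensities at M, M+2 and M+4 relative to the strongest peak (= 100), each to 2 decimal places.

14.41 : 75.93 : 100.00

The 2 Lm atoms are independent, so intensities follow the terms of (0.27518 + 0.72482)^2.
P(M) = 0.27518^2 = 0.075724
P(M+2) = 2 × 0.27518^1 × 0.72482^1 = 0.398912
P(M+4) = 0.72482^2 = 0.525364
The M+4 peak is largest (0.525364); scaling to 100 gives 14.41 : 75.93 : 100.00.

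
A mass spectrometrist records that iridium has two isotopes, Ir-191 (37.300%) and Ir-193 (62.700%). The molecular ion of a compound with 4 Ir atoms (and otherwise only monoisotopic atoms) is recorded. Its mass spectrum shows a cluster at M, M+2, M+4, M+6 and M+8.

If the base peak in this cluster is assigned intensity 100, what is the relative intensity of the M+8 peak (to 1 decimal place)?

(0.37300 + 0.62700)^4 gives M 0.0194, M+2 0.1302, M+4 0.3282, M+6 0.3678, M+8 0.1546; the largest is M+6.
P(M+6) = C(4,3) × 0.37300^1 × 0.62700^3 = 4 × 0.3730 × 0.24649188 = 0.367766 (base)
P(M+8) = C(4,4) × 0.37300^0 × 0.62700^4 = 1 × 1.0000 × 0.15455041 = 0.154550
Relative intensity = 0.154550 / 0.367766 × 100 = 42.0

42.0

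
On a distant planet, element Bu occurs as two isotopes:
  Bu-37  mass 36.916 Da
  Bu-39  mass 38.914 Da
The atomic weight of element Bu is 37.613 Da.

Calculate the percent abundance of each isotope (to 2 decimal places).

Bu-37: 65.12%, Bu-39: 34.88%

Let x be the fractional abundance of Bu-37; then Bu-39 has abundance 1 − x.
36.916·x + 38.914·(1 − x) = 37.613
(36.916 − 38.914)·x = 37.613 − 38.914
x = -1.301 / -1.998 = 0.65115 → 65.12% Bu-37, 34.88% Bu-39.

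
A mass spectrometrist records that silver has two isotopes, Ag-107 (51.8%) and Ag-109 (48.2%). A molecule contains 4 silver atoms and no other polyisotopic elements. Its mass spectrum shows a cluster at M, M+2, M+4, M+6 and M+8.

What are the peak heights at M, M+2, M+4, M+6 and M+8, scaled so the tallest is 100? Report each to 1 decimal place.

Each Ag atom is independently Ag-107 (p = 0.518) or Ag-109 (q = 0.482); the cluster is the binomial expansion (p + q)^4.
P(M) = 0.518^4 = 0.071998
P(M+2) = 4 × 0.518^3 × 0.482^1 = 0.267976
P(M+4) = 6 × 0.518^2 × 0.482^2 = 0.374029
P(M+6) = 4 × 0.518^1 × 0.482^3 = 0.232023
P(M+8) = 0.482^4 = 0.053974
The M+4 peak is largest (0.374029); scaling to 100 gives 19.2 : 71.6 : 100.0 : 62.0 : 14.4.

19.2 : 71.6 : 100.0 : 62.0 : 14.4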